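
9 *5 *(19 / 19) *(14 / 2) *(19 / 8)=5985 / 8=748.12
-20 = -20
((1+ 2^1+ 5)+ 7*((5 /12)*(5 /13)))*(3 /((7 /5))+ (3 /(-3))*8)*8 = -116686 /273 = -427.42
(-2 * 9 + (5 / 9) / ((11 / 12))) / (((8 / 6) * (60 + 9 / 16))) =-2296 / 10659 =-0.22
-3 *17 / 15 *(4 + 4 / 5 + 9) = -1173 / 25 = -46.92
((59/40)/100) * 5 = 59/800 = 0.07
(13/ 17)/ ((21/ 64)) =832/ 357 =2.33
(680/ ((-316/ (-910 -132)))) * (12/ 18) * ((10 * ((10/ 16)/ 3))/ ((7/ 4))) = 8857000/ 4977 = 1779.59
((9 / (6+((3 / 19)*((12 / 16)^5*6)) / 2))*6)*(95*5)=166348800 / 39641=4196.38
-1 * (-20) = 20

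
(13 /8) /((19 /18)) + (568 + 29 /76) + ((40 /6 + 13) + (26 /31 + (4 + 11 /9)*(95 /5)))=689.65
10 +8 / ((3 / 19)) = 182 / 3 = 60.67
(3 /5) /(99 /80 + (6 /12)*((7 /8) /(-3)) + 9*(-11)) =-72 /11749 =-0.01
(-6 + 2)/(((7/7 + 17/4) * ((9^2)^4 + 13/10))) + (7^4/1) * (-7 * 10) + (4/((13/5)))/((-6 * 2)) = -6583730003552805/39172517293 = -168070.13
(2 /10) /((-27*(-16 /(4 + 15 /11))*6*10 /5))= 59 /285120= 0.00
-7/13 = -0.54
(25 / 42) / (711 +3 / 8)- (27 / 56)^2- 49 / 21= -19618607 / 7648704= -2.56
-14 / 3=-4.67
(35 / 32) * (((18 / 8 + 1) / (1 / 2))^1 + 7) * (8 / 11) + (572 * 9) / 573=331503 / 16808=19.72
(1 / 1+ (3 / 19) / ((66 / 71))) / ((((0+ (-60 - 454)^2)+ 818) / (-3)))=-163 / 12308428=-0.00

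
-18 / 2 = -9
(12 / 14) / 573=0.00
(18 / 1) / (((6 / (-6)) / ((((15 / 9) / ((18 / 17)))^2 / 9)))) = -7225 / 1458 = -4.96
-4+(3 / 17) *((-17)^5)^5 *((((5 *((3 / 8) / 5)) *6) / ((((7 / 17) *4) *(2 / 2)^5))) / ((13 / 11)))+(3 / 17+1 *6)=-29135897804947083611265888884792921 / 24752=-1177112871887002408341382000000.00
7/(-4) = -7/4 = -1.75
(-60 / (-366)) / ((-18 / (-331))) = 3.01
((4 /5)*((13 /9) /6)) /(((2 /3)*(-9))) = -13 /405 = -0.03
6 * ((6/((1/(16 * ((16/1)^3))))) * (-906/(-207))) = 237502464/23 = 10326194.09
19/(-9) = -19/9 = -2.11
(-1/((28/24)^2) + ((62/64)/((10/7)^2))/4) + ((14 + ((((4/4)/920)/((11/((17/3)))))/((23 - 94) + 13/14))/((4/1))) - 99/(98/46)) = -15450885595811/466999948800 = -33.09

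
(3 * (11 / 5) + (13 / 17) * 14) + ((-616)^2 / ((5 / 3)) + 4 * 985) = 19688627 / 85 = 231630.91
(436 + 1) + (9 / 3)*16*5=677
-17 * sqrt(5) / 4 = -9.50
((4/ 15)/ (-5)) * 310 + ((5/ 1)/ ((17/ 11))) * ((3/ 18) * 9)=-5957/ 510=-11.68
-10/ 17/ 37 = -10/ 629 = -0.02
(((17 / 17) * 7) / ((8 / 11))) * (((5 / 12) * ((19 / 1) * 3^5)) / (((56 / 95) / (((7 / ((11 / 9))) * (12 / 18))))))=15351525 / 128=119933.79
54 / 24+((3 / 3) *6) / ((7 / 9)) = 279 / 28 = 9.96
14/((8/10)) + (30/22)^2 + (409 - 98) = 79947/242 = 330.36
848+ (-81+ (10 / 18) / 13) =767.04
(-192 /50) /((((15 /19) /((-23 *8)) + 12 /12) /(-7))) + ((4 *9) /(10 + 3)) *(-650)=-154295688 /87025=-1773.00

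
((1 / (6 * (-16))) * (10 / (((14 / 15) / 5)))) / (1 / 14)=-125 / 16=-7.81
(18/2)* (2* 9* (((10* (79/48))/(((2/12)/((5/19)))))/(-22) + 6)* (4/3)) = 217539/209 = 1040.86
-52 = -52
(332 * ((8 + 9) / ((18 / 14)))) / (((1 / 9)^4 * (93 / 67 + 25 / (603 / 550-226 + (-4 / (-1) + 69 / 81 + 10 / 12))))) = 523491565565178 / 23156491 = 22606687.93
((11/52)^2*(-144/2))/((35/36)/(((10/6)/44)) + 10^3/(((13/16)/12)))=-3267/15002026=-0.00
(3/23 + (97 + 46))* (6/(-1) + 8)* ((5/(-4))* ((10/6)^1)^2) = -205750/207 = -993.96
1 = 1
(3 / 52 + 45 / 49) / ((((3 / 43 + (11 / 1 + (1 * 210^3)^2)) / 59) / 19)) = 119880861 / 9396879281245212848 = 0.00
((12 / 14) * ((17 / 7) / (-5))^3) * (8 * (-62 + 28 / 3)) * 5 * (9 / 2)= 55890288 / 60025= 931.12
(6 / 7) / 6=1 / 7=0.14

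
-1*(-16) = 16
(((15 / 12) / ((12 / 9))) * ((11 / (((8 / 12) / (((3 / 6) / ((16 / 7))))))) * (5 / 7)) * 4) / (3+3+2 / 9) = 1.55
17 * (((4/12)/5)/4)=17/60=0.28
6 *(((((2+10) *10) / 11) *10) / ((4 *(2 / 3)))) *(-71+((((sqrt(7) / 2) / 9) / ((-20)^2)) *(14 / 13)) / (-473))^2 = 1491 *sqrt(7) / 135278+2470191853203360343 / 1996378612800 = 1237336.39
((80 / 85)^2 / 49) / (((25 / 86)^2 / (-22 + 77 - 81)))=-49227776 / 8850625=-5.56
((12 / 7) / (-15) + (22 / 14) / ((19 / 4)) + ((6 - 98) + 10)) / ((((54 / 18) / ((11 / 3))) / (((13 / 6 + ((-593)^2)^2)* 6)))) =-443863902661305874 / 5985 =-74162723920017.69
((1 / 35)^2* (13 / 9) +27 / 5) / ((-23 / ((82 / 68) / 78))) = -610367 / 168120225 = -0.00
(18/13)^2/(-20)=-81/845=-0.10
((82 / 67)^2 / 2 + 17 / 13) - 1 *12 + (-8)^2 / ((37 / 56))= 187681683 / 2159209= 86.92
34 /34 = 1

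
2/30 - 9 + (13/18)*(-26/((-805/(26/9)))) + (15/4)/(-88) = -204470683/22952160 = -8.91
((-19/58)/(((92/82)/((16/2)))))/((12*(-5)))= 779/20010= 0.04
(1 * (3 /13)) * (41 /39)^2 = 1681 /6591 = 0.26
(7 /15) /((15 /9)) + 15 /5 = 82 /25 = 3.28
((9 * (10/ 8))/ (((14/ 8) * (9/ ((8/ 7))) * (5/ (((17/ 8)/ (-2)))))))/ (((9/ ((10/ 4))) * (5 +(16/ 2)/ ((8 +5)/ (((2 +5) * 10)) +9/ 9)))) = -1411/ 343980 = -0.00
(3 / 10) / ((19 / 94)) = 141 / 95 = 1.48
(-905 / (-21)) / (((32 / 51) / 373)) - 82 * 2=5701869 / 224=25454.77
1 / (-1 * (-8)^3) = 1 / 512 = 0.00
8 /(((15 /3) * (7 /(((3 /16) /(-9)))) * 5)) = -1 /1050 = -0.00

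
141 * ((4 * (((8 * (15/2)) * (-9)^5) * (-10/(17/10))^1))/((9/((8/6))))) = 29603232000/17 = 1741366588.24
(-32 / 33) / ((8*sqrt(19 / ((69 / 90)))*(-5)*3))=2*sqrt(13110) / 141075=0.00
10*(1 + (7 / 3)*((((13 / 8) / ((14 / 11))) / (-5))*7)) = -761 / 24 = -31.71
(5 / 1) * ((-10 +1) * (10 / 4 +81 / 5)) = -841.50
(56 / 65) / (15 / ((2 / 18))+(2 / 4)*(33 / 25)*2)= 35 / 5538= 0.01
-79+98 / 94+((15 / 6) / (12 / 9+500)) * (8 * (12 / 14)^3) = -1256347 / 16121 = -77.93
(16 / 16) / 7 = 0.14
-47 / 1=-47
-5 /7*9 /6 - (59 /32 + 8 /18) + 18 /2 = 11371 /2016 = 5.64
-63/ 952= -9/ 136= -0.07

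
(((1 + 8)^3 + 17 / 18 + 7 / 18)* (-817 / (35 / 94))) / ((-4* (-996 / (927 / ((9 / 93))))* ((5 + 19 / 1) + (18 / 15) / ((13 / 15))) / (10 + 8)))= -498891980483 / 182600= -2732157.61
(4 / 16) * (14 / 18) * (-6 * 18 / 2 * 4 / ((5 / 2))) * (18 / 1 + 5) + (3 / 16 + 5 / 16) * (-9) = -390.90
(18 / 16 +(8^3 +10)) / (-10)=-837 / 16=-52.31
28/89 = 0.31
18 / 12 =3 / 2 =1.50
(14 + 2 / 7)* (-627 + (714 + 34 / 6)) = 27800 / 21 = 1323.81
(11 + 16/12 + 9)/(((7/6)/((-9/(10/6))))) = -3456/35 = -98.74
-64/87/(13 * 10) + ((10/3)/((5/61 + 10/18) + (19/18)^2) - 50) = -9417644222/195781755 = -48.10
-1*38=-38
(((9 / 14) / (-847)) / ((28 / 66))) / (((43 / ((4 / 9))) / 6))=-18 / 162239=-0.00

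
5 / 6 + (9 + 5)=89 / 6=14.83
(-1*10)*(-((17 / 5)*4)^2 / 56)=1156 / 35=33.03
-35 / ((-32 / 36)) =315 / 8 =39.38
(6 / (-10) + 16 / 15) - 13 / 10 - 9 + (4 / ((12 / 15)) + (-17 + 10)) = -71 / 6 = -11.83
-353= -353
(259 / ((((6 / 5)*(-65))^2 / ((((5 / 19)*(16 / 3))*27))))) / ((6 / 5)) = 12950 / 9633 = 1.34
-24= -24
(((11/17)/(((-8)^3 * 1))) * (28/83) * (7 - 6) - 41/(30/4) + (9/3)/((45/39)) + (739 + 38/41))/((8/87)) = 2374175311249/296197120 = 8015.52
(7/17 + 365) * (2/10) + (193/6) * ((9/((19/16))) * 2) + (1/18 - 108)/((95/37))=15076277/29070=518.62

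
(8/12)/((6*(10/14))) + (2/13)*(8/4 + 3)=541/585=0.92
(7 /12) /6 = 0.10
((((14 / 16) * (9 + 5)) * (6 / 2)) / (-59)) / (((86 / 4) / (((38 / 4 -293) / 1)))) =8.21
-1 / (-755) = 1 / 755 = 0.00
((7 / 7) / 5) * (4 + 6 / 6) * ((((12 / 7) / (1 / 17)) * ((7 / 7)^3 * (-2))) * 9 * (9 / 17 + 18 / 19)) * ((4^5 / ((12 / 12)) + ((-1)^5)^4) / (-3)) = 35202600 / 133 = 264681.20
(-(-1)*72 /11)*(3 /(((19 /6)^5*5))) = 1679616 /136185445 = 0.01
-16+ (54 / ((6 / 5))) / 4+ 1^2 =-15 / 4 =-3.75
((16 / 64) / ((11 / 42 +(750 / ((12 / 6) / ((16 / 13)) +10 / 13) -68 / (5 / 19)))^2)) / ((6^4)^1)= 8439025 / 132891002842896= 0.00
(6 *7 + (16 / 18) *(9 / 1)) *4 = 200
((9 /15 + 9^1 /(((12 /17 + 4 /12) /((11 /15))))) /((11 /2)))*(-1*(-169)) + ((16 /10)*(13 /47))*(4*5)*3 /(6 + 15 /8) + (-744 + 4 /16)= -6062573887 /11508420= -526.79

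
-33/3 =-11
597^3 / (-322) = -212776173 / 322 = -660795.57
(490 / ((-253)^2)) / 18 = 245 / 576081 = 0.00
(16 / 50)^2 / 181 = 0.00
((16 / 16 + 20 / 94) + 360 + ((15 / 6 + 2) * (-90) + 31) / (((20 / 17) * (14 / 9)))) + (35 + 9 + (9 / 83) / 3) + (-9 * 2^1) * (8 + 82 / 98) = 159890023 / 3822980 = 41.82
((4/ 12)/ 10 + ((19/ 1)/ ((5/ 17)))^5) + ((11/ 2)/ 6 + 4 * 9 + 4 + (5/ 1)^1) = 14062826565747/ 12500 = 1125026125.26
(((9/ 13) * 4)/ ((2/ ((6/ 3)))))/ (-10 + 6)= -9/ 13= -0.69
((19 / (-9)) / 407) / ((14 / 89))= -1691 / 51282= -0.03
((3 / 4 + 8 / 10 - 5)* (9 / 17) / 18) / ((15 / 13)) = -299 / 3400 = -0.09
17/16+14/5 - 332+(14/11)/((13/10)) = -3742693/11440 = -327.16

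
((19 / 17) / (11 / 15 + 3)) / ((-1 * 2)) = -285 / 1904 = -0.15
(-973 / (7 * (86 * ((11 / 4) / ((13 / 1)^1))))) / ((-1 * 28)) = 1807 / 6622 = 0.27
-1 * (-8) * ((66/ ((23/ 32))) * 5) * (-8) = -675840/ 23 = -29384.35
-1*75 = -75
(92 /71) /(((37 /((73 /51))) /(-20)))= -134320 /133977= -1.00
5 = 5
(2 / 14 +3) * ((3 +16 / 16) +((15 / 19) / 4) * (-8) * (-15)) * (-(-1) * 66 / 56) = 95469 / 931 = 102.54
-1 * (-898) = 898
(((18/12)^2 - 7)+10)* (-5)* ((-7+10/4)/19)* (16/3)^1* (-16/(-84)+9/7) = 930/19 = 48.95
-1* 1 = -1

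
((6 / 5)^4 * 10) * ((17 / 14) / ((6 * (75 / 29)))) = 35496 / 21875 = 1.62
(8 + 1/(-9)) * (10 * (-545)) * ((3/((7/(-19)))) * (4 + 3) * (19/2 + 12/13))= 996202775/39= 25543660.90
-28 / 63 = -4 / 9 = -0.44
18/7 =2.57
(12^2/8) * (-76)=-1368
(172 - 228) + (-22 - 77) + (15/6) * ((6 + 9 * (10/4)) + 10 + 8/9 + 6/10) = -1981/36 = -55.03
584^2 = 341056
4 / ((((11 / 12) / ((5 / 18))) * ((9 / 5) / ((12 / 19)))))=800 / 1881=0.43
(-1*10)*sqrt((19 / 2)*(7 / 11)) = -5*sqrt(2926) / 11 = -24.59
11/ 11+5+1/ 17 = 103/ 17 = 6.06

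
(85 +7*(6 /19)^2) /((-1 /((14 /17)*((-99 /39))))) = 14292894 /79781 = 179.15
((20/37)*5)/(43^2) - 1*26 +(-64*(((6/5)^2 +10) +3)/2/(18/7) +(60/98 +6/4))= -307107925193/1508506650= -203.58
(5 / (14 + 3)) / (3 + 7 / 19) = 95 / 1088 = 0.09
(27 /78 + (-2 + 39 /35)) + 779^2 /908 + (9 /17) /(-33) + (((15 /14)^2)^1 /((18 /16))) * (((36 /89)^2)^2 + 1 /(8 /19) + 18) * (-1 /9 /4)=814987664732499068729 /1221516728848175760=667.19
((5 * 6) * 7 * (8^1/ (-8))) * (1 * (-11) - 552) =118230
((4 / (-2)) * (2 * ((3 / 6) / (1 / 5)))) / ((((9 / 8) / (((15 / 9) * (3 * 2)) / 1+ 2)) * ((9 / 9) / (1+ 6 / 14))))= -152.38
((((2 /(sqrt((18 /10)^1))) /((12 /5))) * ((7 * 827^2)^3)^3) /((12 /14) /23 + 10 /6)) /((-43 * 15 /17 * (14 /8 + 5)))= -7232464741878843971751412874770520383610610117629037632714719742 * sqrt(5) /8599527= -1880601433975562281116916000000000000000000000000000000000.00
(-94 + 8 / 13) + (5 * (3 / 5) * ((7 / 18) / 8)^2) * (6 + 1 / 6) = -93.34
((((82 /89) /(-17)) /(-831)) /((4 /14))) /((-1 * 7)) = -41 /1257303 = -0.00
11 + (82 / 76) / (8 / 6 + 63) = 80797 / 7334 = 11.02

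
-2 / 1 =-2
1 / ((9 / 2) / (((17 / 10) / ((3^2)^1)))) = 17 / 405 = 0.04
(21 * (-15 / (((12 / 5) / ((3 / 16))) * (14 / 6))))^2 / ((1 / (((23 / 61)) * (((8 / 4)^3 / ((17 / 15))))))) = 157190625 / 530944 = 296.06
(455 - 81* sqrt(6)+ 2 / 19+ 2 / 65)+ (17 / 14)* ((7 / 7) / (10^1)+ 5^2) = 16792553 / 34580 - 81* sqrt(6) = 287.21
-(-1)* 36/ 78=6/ 13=0.46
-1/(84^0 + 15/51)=-17/22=-0.77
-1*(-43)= 43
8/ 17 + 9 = 161/ 17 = 9.47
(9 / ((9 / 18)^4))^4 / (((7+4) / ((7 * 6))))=18059231232 / 11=1641748293.82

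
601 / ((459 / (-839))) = -504239 / 459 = -1098.56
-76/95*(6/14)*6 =-72/35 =-2.06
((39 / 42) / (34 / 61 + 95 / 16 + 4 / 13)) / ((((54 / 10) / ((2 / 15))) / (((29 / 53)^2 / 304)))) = 8669869 / 2611887984027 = 0.00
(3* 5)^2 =225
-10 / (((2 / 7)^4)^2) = -28824005 / 128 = -225187.54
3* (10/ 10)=3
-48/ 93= -16/ 31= -0.52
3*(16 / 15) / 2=8 / 5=1.60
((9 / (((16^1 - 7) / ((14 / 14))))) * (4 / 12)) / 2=1 / 6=0.17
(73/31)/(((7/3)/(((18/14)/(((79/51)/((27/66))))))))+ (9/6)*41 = 81633021/1320011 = 61.84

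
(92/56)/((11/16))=184/77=2.39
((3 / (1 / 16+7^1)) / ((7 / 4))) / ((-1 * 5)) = -0.05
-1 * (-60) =60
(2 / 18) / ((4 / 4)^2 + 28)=1 / 261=0.00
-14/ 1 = -14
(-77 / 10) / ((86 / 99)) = -7623 / 860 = -8.86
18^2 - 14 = 310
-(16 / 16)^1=-1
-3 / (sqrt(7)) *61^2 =-11163 *sqrt(7) / 7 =-4219.22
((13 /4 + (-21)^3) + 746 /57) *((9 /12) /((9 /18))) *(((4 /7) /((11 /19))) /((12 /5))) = -10538915 /1848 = -5702.88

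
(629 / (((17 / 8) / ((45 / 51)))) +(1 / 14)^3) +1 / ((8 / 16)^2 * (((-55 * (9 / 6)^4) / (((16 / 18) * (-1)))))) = 488516384591 / 1870351560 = 261.19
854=854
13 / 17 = 0.76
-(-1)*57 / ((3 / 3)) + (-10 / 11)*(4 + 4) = 547 / 11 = 49.73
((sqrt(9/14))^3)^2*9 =6561/2744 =2.39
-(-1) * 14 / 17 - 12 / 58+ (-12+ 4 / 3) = -14864 / 1479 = -10.05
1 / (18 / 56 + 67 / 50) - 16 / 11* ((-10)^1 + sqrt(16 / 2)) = 193780 / 12793 - 32* sqrt(2) / 11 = 11.03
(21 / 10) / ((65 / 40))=84 / 65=1.29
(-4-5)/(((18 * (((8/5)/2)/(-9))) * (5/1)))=9/8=1.12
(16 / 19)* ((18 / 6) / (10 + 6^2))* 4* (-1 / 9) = -32 / 1311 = -0.02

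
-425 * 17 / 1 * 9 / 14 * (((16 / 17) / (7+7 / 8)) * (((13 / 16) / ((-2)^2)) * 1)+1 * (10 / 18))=-263925 / 98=-2693.11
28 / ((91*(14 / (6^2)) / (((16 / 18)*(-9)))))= -576 / 91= -6.33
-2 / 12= -1 / 6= -0.17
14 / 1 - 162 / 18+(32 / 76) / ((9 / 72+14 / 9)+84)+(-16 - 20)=-3632965 / 117211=-31.00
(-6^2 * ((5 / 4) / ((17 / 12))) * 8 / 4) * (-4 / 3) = 1440 / 17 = 84.71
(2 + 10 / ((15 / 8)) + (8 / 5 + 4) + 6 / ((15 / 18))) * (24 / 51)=2416 / 255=9.47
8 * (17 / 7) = 136 / 7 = 19.43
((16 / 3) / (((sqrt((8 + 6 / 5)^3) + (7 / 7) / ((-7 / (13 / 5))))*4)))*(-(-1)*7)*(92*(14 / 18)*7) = 287159600 / 128752713 + 1422544480*sqrt(230) / 128752713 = 169.79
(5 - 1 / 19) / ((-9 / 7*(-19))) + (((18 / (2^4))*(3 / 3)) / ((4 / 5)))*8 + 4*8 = 564709 / 12996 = 43.45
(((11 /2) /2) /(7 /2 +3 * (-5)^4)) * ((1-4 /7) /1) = 33 /52598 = 0.00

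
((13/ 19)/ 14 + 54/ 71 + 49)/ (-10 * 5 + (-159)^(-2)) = -1.00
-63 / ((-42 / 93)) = 279 / 2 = 139.50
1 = 1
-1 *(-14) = 14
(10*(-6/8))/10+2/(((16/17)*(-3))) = -1.46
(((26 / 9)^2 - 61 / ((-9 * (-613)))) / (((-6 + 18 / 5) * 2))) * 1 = -2069195 / 1191672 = -1.74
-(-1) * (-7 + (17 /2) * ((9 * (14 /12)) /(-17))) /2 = -49 /8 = -6.12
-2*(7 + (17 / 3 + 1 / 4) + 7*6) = -659 / 6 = -109.83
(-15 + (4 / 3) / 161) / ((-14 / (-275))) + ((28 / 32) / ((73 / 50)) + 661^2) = 431060996617 / 987252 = 436627.12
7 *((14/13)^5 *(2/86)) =3764768/15965599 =0.24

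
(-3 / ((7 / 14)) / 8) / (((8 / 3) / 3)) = -27 / 32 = -0.84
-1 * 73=-73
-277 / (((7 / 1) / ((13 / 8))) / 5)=-18005 / 56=-321.52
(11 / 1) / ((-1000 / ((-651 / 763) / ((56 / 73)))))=74679 / 6104000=0.01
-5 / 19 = -0.26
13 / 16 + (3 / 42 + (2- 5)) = -2.12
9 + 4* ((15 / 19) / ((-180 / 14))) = 499 / 57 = 8.75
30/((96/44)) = 55/4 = 13.75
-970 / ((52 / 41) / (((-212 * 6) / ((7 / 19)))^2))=-9116698488.41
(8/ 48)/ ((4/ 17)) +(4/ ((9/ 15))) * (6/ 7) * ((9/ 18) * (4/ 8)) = 359/ 168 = 2.14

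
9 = 9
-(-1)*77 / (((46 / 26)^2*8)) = 13013 / 4232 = 3.07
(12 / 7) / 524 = 3 / 917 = 0.00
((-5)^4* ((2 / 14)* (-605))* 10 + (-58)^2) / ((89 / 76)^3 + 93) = -1649540993152 / 290708159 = -5674.22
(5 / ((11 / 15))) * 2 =150 / 11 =13.64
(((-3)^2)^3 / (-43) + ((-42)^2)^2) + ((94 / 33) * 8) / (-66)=3111678.70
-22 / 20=-11 / 10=-1.10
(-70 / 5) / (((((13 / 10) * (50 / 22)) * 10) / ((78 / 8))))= -4.62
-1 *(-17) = 17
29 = 29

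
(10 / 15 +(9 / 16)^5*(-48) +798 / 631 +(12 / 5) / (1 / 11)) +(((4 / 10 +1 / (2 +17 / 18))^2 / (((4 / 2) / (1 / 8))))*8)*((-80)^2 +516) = 16703673089650889 / 8712088780800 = 1917.30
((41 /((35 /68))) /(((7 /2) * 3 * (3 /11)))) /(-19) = -61336 /41895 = -1.46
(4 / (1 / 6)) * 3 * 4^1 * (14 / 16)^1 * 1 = 252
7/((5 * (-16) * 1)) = -7/80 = -0.09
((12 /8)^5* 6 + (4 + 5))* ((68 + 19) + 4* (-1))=4528.69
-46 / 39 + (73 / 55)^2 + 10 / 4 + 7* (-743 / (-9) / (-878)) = 376620902 / 155373075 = 2.42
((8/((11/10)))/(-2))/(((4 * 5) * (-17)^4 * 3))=-2/2756193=-0.00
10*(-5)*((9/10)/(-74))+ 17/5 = 1483/370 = 4.01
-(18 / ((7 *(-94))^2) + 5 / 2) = -270607 / 108241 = -2.50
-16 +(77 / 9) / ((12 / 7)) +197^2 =4190183 / 108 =38797.99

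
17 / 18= 0.94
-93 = -93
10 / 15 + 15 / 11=67 / 33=2.03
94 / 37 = 2.54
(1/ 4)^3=1/ 64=0.02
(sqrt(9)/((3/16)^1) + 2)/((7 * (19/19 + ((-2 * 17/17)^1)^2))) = 18/35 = 0.51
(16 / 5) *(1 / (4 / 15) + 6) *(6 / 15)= 312 / 25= 12.48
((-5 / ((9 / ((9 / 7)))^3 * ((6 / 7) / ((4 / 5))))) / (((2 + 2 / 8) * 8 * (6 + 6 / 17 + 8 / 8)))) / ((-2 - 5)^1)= 17 / 1157625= 0.00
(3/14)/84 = 1/392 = 0.00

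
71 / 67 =1.06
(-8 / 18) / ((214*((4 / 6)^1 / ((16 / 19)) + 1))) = -16 / 13803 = -0.00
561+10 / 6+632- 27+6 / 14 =24530 / 21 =1168.10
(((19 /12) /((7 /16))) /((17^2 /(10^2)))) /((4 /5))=9500 /6069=1.57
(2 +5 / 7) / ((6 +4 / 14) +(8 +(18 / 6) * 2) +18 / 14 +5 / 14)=38 / 307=0.12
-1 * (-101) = 101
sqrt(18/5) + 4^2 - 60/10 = 3 *sqrt(10)/5 + 10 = 11.90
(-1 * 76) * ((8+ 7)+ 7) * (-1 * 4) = 6688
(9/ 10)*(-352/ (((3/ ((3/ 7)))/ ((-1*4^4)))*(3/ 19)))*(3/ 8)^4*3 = 152361/ 35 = 4353.17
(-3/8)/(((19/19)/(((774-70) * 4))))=-1056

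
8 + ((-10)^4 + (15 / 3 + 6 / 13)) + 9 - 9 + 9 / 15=650914 / 65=10014.06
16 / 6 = 2.67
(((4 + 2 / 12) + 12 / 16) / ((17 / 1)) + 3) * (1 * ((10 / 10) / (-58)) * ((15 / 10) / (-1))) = 671 / 7888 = 0.09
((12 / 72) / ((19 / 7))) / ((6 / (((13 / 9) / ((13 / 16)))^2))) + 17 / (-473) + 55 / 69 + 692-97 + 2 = 597.79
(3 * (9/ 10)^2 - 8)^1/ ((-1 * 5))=557/ 500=1.11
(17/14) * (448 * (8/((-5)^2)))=4352/25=174.08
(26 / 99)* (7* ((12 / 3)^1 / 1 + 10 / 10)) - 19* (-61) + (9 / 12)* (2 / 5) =1156807 / 990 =1168.49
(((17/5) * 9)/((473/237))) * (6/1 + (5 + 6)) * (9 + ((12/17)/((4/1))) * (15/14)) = 79302807/33110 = 2395.13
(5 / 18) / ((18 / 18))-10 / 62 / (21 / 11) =0.19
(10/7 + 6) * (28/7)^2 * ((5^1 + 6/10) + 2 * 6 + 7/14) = 75296/35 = 2151.31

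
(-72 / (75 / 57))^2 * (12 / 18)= 1996.19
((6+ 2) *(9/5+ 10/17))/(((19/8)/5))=12992/323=40.22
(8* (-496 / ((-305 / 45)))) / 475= 35712 / 28975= 1.23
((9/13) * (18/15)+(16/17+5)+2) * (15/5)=29079/1105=26.32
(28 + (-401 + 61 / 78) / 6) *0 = 0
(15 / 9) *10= 50 / 3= 16.67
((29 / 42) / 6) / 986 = 1 / 8568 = 0.00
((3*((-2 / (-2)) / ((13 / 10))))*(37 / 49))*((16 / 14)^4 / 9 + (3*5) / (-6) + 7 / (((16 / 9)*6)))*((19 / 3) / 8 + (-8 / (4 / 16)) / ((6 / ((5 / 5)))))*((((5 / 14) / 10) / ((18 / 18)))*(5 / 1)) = 115329583675 / 49333519872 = 2.34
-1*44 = -44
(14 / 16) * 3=21 / 8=2.62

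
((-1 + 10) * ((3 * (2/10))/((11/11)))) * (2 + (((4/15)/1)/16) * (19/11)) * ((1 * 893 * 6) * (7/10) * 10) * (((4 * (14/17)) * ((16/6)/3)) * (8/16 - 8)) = -8437049712/935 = -9023582.58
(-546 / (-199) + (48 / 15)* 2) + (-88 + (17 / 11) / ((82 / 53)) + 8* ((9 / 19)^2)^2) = -77.45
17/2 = 8.50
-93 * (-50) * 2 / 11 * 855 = 7951500 / 11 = 722863.64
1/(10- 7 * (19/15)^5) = -759375/9738943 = -0.08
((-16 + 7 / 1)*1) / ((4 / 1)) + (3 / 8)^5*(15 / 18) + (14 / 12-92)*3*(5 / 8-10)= 167276949 / 65536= 2552.44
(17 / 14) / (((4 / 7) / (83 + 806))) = 15113 / 8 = 1889.12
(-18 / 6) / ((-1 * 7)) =0.43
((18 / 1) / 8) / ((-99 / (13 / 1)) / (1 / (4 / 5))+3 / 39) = -0.37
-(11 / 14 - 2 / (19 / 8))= 15 / 266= 0.06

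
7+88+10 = 105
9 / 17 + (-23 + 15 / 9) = -1061 / 51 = -20.80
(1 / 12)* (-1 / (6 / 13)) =-0.18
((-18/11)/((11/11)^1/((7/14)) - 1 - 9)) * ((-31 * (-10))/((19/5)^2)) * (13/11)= 453375/87362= 5.19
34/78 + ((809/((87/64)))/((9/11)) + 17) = 7581448/10179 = 744.81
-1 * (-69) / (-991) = -69 / 991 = -0.07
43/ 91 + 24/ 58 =0.89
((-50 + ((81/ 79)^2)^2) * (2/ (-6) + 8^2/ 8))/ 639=-43802518567/ 74667305277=-0.59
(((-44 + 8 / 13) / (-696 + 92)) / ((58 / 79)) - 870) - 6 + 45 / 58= -49818315 / 56927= -875.13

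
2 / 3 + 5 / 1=17 / 3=5.67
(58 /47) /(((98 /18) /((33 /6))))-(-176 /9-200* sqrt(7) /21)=46.00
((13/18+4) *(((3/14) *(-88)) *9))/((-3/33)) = 61710/7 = 8815.71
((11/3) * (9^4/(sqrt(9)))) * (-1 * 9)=-72171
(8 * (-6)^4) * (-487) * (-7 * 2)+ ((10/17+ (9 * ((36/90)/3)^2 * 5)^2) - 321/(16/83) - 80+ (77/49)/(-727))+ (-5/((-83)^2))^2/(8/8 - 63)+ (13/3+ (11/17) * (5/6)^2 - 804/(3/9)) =32388021380265567659598527/458203008473506800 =70684872.82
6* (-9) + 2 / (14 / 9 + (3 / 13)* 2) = -6255 / 118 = -53.01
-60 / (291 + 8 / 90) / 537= -0.00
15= 15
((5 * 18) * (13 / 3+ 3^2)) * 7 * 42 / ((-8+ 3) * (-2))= 35280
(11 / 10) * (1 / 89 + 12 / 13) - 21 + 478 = 5299381 / 11570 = 458.03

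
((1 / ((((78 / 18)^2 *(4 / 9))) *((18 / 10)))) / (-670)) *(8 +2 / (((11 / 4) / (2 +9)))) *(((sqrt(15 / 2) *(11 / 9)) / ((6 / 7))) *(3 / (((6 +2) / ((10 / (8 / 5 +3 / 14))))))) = -13475 *sqrt(30) / 5752084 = -0.01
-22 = -22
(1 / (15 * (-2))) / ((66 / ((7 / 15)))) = -7 / 29700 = -0.00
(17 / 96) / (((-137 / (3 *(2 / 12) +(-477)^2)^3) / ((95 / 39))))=-152186332430484162085 / 4103424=-37087644959546.99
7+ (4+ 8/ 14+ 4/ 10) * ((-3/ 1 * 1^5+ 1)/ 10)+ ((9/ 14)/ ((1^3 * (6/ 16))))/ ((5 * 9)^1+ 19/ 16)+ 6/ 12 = 6.54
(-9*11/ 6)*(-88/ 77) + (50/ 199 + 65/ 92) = 2539401/ 128156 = 19.81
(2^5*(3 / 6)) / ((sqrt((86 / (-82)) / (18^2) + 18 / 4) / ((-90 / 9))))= -576*sqrt(2449135) / 11947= -75.45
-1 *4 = -4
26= 26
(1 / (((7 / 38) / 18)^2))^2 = 218889236736 / 2401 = 91165862.86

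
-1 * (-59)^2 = -3481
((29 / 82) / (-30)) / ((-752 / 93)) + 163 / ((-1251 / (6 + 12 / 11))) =-0.92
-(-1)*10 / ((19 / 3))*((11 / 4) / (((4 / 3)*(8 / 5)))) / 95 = 495 / 23104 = 0.02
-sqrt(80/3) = -4 * sqrt(15)/3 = -5.16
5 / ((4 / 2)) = 5 / 2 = 2.50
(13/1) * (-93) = -1209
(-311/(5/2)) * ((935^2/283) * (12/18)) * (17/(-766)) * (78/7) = 63355.25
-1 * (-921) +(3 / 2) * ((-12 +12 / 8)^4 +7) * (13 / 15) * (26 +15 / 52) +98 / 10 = 416569.29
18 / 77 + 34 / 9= 2780 / 693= 4.01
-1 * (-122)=122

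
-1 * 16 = -16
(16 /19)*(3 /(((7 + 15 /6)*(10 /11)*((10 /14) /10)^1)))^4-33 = 677863916301 /1547561875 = 438.02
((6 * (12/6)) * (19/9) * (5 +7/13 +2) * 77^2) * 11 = 485751112/39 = 12455156.72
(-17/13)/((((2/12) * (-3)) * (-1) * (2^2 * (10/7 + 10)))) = -119/2080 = -0.06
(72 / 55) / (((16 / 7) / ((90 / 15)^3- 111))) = 60.14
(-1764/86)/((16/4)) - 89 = -8095/86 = -94.13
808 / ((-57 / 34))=-27472 / 57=-481.96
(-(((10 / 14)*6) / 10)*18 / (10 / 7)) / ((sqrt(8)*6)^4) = -1 / 15360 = -0.00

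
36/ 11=3.27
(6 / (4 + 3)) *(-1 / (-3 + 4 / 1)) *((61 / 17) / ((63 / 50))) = -6100 / 2499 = -2.44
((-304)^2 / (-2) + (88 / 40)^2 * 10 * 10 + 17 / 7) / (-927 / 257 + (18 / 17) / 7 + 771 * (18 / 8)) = -5593211276 / 211792689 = -26.41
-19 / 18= -1.06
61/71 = 0.86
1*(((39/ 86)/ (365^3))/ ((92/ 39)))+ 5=5.00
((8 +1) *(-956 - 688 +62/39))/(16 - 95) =192162/1027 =187.11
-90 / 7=-12.86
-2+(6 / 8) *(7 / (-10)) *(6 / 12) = -181 / 80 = -2.26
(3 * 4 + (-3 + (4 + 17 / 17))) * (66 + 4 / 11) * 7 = 71540 / 11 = 6503.64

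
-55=-55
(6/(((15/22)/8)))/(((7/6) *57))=1.06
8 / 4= 2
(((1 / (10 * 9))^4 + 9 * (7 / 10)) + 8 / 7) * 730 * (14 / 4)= 249534513511 / 13122000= 19016.50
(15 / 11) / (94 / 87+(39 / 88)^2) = 918720 / 860263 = 1.07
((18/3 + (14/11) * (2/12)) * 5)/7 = 4.44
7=7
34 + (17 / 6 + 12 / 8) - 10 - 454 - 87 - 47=-1679 / 3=-559.67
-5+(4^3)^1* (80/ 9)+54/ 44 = 111893/ 198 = 565.12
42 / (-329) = -6 / 47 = -0.13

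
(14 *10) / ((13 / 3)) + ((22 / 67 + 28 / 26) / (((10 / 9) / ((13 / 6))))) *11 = 271974 / 4355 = 62.45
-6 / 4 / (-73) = 3 / 146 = 0.02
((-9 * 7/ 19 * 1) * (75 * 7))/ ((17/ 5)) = -165375/ 323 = -512.00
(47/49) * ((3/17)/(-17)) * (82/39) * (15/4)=-28905/368186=-0.08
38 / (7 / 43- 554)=-1634 / 23815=-0.07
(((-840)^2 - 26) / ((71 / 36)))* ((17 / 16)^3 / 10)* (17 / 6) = 88395369081 / 727040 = 121582.54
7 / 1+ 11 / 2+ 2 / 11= 279 / 22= 12.68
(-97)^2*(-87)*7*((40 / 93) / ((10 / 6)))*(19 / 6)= -145162052 / 31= -4682646.84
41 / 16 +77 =1273 / 16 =79.56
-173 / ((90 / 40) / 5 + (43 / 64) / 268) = -14836480 / 38807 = -382.31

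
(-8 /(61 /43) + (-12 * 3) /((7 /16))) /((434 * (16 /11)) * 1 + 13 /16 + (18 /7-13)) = -6607744 /46718741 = -0.14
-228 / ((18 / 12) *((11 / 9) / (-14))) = 19152 / 11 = 1741.09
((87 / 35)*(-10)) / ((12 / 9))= -261 / 14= -18.64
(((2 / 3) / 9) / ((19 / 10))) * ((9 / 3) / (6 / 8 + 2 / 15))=400 / 3021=0.13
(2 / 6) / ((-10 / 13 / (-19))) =247 / 30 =8.23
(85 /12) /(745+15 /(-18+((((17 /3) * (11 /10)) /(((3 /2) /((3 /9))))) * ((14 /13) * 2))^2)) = 238210409 /24998689626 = 0.01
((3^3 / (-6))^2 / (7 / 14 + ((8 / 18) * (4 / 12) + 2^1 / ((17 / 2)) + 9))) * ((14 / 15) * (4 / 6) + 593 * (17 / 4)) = 1874470167 / 362920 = 5164.97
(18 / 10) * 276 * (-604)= -1500336 / 5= -300067.20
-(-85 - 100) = 185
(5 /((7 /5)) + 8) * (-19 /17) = -12.93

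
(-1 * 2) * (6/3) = -4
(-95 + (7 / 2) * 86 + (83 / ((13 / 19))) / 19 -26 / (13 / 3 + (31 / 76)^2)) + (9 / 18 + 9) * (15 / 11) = 4896146029 / 22299706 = 219.56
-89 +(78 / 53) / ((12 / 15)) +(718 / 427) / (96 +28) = -61138808 / 701561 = -87.15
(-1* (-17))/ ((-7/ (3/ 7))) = -51/ 49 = -1.04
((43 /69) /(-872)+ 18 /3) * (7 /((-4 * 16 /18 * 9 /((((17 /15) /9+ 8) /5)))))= -554370047 /259925760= -2.13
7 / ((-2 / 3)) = -21 / 2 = -10.50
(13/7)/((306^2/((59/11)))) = 767/7209972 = 0.00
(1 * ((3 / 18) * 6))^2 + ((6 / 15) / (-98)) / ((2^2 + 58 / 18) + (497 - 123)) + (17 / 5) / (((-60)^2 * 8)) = 24211734823 / 24209136000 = 1.00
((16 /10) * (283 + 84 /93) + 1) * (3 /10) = 211689 /1550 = 136.57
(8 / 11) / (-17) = -8 / 187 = -0.04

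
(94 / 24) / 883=0.00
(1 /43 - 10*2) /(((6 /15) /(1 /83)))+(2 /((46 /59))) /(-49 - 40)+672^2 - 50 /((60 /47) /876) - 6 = 6096896327241 /14611486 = 417267.37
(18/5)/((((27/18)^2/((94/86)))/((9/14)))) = 1692/1505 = 1.12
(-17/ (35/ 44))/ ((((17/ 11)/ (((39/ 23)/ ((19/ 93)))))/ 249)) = -437111532/ 15295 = -28578.72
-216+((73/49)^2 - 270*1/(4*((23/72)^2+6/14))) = -3152889325/9246251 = -340.99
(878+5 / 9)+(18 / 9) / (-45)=39533 / 45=878.51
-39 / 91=-3 / 7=-0.43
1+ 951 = 952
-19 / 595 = -0.03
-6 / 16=-3 / 8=-0.38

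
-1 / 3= -0.33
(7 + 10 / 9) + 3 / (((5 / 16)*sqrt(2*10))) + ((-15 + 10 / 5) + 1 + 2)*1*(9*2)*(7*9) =-101987 / 9 + 24*sqrt(5) / 25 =-11329.74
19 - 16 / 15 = 269 / 15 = 17.93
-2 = -2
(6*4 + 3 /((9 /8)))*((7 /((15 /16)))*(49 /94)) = 43904 /423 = 103.79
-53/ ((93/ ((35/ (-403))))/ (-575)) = -1066625/ 37479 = -28.46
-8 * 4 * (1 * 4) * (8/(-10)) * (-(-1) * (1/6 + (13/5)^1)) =283.31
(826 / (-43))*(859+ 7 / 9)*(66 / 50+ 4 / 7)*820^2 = -8128799704384 / 387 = -21004650398.93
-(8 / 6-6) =14 / 3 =4.67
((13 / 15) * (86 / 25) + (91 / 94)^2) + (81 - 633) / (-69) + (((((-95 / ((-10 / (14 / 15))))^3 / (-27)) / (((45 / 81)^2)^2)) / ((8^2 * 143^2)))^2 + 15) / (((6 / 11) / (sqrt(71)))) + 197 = 692251523 / 3313500 + 52270200274442323051763 * sqrt(71) / 1900734550000000000000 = 440.64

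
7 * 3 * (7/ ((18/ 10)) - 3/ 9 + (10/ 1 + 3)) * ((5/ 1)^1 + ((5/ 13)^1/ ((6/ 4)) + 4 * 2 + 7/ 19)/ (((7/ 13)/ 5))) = 29582.16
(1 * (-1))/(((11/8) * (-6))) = 4/33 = 0.12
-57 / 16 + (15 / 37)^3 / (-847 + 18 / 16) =-19538256507 / 5484301616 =-3.56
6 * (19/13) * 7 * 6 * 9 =43092/13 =3314.77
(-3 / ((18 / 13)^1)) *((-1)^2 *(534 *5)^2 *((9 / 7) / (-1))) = 139013550 / 7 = 19859078.57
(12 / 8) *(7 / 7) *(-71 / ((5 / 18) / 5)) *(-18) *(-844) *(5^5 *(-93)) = 8463890475000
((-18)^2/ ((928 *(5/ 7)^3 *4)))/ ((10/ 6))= 83349/ 580000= 0.14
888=888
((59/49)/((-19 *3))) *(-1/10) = 59/27930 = 0.00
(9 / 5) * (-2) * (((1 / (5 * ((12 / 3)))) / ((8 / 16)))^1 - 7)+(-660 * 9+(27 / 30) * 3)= -295623 / 50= -5912.46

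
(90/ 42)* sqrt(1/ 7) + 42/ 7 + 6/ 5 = 15* sqrt(7)/ 49 + 36/ 5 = 8.01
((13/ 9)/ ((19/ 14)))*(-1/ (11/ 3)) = -182/ 627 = -0.29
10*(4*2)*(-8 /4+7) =400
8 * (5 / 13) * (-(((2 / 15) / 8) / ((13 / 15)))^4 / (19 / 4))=-0.00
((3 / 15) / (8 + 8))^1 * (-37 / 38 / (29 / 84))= -777 / 22040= -0.04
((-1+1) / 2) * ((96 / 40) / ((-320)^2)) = 0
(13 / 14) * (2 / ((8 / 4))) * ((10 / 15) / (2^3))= 13 / 168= 0.08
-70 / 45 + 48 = 418 / 9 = 46.44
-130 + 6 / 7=-904 / 7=-129.14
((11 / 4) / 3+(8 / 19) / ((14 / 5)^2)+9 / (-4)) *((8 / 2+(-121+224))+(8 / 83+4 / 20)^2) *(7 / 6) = -32958005548 / 206153325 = -159.87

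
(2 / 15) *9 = 6 / 5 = 1.20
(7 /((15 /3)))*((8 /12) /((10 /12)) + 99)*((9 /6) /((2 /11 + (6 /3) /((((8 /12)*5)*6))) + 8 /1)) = 115269 /4555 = 25.31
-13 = -13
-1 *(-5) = 5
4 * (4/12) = 4/3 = 1.33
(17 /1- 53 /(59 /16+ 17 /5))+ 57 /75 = 10.28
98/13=7.54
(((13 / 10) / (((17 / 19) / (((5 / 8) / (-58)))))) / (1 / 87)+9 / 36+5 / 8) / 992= -265 / 539648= -0.00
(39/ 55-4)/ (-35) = 181/ 1925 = 0.09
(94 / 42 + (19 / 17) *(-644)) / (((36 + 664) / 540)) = -2305413 / 4165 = -553.52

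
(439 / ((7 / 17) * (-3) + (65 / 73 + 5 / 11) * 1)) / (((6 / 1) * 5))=5992789 / 44910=133.44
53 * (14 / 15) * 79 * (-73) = -4279114 / 15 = -285274.27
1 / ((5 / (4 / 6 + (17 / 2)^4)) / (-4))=-50119 / 12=-4176.58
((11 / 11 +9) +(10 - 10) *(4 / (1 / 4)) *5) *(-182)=-1820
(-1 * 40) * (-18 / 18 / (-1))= -40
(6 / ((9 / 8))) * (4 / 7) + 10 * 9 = 93.05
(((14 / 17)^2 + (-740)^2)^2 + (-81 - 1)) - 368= 25045150139922766 / 83521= 299866502315.86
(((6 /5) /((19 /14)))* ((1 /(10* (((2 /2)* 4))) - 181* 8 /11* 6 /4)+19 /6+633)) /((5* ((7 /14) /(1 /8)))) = 4053931 /209000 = 19.40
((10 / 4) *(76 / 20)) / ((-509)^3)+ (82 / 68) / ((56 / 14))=5406760097 / 17934623144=0.30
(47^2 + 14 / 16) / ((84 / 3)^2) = 17679 / 6272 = 2.82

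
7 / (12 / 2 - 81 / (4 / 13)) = -4 / 147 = -0.03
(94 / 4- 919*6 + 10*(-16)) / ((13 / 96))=-542448 / 13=-41726.77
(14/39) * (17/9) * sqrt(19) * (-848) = -201824 * sqrt(19)/351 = -2506.35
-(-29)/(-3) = -29/3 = -9.67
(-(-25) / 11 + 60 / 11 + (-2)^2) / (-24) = -43 / 88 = -0.49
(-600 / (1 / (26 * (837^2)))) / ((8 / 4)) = -5464438200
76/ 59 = 1.29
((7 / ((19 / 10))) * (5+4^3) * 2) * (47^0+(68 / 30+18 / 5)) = 66332 / 19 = 3491.16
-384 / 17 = -22.59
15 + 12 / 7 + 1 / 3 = 358 / 21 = 17.05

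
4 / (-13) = -4 / 13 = -0.31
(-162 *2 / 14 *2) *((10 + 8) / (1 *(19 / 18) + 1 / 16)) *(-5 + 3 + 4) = -1679616 / 1127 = -1490.34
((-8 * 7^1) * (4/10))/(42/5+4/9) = -504/199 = -2.53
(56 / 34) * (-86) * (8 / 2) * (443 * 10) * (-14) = 597376640 / 17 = 35139802.35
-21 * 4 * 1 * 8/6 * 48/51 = -1792/17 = -105.41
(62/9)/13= 0.53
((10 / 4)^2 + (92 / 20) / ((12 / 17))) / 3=383 / 90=4.26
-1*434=-434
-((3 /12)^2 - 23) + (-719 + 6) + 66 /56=-688.88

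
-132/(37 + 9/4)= -528/157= -3.36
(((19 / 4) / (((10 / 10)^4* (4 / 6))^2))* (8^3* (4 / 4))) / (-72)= -76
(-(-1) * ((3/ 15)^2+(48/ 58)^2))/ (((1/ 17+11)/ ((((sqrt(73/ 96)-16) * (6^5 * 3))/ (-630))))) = 1343158848/ 34586125-6995619 * sqrt(438)/ 69172250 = 36.72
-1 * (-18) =18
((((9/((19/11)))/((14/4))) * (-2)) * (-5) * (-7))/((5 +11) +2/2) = -6.13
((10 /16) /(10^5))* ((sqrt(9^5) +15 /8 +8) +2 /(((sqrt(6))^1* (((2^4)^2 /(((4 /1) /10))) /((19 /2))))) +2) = 19* sqrt(6) /614400000 +2039 /1280000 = 0.00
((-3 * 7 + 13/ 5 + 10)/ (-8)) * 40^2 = 1680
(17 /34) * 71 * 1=71 /2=35.50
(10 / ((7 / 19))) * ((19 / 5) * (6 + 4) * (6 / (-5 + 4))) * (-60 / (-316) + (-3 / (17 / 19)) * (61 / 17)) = 11711475360 / 159817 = 73280.54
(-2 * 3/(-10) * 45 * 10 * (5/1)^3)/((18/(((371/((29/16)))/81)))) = 3710000/783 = 4738.19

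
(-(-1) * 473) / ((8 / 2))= 473 / 4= 118.25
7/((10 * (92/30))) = 21/92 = 0.23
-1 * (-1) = 1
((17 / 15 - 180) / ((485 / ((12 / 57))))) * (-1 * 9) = 32196 / 46075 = 0.70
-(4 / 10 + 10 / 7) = -64 / 35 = -1.83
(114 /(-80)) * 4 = -57 /10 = -5.70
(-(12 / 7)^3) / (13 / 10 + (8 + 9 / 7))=-5760 / 12103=-0.48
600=600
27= 27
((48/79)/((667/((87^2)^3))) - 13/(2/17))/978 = 1435451850059/3554052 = 403891.63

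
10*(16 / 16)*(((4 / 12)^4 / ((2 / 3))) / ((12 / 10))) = 0.15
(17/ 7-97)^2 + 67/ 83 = 36377535/ 4067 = 8944.56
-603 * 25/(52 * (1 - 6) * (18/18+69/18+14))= 3.08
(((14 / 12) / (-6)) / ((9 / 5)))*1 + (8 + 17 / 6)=3475 / 324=10.73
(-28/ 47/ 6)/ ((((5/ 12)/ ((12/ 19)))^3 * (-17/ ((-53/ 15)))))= -246177792/ 3425213125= -0.07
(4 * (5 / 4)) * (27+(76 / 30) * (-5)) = 215 / 3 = 71.67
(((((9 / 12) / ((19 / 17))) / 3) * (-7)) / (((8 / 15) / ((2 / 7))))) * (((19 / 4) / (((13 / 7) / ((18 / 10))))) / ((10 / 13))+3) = -91647 / 12160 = -7.54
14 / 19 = 0.74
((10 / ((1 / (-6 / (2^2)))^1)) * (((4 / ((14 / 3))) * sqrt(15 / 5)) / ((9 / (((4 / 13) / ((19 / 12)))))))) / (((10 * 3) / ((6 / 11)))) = -96 * sqrt(3) / 19019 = -0.01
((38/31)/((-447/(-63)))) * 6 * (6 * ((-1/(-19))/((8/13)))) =2457/4619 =0.53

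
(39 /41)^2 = 1521 /1681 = 0.90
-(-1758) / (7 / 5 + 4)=2930 / 9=325.56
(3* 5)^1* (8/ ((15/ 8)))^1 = 64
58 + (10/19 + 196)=4836/19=254.53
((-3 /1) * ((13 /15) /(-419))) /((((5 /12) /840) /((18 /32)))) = 14742 /2095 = 7.04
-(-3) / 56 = 3 / 56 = 0.05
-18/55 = -0.33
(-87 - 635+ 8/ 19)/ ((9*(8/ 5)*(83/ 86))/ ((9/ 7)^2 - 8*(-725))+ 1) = -837960889650/ 1164069713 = -719.85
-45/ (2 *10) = -9/ 4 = -2.25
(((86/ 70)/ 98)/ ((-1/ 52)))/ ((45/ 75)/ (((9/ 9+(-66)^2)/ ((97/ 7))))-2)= 4871126/ 14930251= 0.33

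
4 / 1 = 4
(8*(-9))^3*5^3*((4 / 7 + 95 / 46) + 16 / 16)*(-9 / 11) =245853792000 / 1771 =138822016.94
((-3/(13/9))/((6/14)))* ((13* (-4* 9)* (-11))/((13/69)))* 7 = -12049884/13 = -926914.15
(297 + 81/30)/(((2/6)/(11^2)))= 1087911/10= 108791.10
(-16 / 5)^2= 256 / 25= 10.24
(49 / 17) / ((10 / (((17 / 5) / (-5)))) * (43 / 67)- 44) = -3283 / 60866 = -0.05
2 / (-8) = -1 / 4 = -0.25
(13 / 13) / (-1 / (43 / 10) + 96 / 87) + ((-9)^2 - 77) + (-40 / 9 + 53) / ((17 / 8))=1550693 / 55386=28.00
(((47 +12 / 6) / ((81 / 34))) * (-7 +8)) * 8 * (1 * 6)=26656 / 27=987.26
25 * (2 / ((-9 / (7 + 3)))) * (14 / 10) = -700 / 9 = -77.78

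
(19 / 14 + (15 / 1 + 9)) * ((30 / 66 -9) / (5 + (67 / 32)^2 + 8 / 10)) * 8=-683417600 / 4014857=-170.22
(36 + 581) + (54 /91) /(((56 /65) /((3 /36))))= 483773 /784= 617.06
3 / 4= 0.75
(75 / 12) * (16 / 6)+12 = 86 / 3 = 28.67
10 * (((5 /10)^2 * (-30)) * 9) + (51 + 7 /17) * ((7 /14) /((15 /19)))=-642.44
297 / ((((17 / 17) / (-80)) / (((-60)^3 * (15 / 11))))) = 6998400000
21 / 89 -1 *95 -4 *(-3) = -7366 / 89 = -82.76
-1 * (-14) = 14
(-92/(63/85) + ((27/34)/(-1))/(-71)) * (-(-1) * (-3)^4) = -10053.38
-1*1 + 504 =503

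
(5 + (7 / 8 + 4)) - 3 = 55 / 8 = 6.88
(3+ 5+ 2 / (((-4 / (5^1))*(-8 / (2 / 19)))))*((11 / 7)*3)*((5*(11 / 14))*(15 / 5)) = 6648345 / 14896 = 446.32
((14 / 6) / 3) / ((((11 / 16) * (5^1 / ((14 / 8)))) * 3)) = 196 / 1485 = 0.13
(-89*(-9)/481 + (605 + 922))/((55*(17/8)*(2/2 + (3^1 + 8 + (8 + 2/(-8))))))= 23529216/35529065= 0.66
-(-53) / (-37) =-53 / 37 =-1.43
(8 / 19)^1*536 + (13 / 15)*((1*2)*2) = 65308 / 285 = 229.15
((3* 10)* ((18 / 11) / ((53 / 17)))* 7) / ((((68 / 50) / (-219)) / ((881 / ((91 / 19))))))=-24744426750 / 7579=-3264866.97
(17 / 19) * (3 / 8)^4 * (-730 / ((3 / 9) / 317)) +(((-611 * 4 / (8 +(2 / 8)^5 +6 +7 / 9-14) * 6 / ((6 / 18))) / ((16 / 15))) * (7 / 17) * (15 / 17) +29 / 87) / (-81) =-236250954415526681 / 19612394293248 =-12046.00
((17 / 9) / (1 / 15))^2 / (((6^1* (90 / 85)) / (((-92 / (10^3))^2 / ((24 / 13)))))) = 33786701 / 58320000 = 0.58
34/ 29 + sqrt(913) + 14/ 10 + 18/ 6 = 808/ 145 + sqrt(913) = 35.79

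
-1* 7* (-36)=252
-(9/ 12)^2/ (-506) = 9/ 8096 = 0.00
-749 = -749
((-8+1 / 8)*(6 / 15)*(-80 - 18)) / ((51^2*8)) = 343 / 23120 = 0.01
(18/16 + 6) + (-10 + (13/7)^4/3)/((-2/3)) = 310733/19208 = 16.18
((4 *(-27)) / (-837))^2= 16 / 961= 0.02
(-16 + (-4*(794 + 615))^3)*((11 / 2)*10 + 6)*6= -65523040006752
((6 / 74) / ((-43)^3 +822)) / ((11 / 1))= -3 / 32024795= -0.00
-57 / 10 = -5.70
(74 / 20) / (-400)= -37 / 4000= -0.01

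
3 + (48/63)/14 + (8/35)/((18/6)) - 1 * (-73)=18652/245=76.13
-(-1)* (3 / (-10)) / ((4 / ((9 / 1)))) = -27 / 40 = -0.68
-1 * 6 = -6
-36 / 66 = -0.55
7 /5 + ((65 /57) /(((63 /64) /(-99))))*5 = -1141207 /1995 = -572.03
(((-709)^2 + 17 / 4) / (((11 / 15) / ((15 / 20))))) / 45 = 11424.66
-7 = -7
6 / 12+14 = 14.50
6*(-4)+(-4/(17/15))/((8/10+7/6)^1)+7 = -18851/1003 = -18.79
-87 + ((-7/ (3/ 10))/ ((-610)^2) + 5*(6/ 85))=-164431109/ 1897710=-86.65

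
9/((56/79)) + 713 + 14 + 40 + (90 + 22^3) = 644991/56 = 11517.70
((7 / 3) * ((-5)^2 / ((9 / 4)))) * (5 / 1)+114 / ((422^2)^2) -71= 25101560602363 / 428137799256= 58.63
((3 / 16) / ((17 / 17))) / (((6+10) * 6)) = 1 / 512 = 0.00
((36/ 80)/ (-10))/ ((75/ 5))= -3/ 1000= -0.00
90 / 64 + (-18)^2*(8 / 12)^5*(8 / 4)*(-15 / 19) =-40105 / 608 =-65.96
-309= -309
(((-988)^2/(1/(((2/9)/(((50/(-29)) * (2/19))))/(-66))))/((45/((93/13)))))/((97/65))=4168378916/2160675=1929.20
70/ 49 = 10/ 7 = 1.43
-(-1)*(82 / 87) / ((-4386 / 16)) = -656 / 190791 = -0.00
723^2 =522729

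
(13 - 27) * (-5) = 70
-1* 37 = -37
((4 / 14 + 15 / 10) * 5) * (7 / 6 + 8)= 6875 / 84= 81.85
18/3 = 6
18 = 18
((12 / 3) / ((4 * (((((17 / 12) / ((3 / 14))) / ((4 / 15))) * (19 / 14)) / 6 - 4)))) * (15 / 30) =144 / 463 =0.31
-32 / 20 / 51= -8 / 255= -0.03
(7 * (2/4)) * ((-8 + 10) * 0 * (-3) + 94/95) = 329/95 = 3.46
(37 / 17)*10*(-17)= -370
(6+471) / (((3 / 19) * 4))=755.25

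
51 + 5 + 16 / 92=1292 / 23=56.17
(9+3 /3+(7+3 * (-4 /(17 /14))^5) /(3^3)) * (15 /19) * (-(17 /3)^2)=6294474695 /7561107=832.48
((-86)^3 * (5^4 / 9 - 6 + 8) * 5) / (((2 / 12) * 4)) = -1022460020 / 3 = -340820006.67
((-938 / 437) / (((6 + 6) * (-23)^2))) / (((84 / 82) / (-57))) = 2747 / 146004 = 0.02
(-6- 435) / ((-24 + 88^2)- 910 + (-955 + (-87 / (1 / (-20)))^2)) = -441 / 3033455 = -0.00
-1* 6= -6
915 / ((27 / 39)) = 3965 / 3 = 1321.67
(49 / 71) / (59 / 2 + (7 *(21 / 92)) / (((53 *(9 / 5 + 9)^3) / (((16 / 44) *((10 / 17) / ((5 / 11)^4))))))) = 26648866188 / 1139107696483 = 0.02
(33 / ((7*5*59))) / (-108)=-11 / 74340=-0.00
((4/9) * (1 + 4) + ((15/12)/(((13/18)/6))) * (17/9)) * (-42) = -35770/39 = -917.18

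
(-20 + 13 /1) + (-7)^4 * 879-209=2110263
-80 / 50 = -8 / 5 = -1.60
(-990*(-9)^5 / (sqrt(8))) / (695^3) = 5845851*sqrt(2) / 134280950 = 0.06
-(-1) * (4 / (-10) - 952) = -4762 / 5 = -952.40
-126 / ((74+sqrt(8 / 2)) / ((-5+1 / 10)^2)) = -151263 / 3800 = -39.81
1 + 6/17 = 23/17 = 1.35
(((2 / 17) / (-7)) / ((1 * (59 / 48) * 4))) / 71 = -24 / 498491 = -0.00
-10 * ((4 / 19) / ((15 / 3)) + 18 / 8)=-871 / 38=-22.92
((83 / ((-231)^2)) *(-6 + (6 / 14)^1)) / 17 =-1079 / 2116653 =-0.00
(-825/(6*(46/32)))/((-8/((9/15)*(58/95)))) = 1914/437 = 4.38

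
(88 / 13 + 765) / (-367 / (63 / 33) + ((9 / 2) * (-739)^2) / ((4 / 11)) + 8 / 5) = 8427720 / 73797979567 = 0.00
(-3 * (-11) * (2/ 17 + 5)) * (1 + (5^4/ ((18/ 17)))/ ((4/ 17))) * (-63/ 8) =-3631467609/ 1088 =-3337745.96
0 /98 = 0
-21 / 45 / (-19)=7 / 285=0.02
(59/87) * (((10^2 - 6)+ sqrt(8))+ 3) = 118 * sqrt(2)/87+ 5723/87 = 67.70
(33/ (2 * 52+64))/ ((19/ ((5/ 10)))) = 11/ 2128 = 0.01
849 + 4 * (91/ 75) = 64039/ 75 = 853.85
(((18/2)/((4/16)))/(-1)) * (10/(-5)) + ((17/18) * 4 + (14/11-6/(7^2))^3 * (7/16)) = 15390479294/201331053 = 76.44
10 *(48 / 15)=32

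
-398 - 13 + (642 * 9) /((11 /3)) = 12813 /11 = 1164.82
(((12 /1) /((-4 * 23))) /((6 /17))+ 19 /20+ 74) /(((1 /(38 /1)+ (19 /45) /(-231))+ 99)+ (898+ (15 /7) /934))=90408585267 /1208625038468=0.07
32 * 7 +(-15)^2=449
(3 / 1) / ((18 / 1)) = 1 / 6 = 0.17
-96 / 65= -1.48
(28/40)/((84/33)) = 11/40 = 0.28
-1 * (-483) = 483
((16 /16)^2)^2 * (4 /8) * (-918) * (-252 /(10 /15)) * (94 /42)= 388314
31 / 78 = 0.40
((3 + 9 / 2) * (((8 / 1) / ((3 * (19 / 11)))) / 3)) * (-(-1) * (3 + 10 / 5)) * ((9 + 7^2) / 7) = 63800 / 399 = 159.90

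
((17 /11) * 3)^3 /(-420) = -44217 /186340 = -0.24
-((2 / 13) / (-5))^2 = -4 / 4225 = -0.00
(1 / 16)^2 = 0.00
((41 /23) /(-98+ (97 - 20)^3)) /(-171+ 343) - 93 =-167926087939 /1805656860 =-93.00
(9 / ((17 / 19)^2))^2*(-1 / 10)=-10556001 / 835210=-12.64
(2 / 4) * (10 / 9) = 5 / 9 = 0.56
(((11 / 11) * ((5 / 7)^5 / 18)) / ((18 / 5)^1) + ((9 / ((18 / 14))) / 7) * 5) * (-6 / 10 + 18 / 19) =59934523 / 34487964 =1.74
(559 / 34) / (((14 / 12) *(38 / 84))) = 31.15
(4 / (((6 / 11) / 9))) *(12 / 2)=396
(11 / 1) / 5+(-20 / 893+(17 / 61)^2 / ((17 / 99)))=43693878 / 16614265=2.63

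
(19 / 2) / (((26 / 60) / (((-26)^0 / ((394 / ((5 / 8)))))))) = 1425 / 40976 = 0.03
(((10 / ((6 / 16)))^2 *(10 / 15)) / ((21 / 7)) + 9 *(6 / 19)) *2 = 495148 / 1539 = 321.73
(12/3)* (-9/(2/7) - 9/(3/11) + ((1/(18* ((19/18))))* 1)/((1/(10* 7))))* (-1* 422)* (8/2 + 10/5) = 11702904/19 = 615942.32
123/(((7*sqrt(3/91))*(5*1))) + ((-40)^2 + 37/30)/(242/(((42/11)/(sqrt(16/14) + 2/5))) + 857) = -2237803645*sqrt(14)/59729954063 + 218073713011/119459908126 + 41*sqrt(273)/35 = 21.04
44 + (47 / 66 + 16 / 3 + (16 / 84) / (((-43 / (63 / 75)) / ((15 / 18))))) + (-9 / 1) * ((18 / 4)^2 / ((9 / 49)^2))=-151895653 / 28380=-5352.21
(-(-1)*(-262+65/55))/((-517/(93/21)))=88939/39809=2.23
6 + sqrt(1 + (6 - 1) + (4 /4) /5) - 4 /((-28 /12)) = sqrt(155) /5 + 54 /7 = 10.20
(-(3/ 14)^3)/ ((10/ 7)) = -27/ 3920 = -0.01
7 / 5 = 1.40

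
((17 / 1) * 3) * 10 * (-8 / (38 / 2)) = -4080 / 19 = -214.74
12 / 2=6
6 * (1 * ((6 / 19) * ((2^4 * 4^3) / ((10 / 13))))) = 239616 / 95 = 2522.27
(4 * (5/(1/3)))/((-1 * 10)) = -6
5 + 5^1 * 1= 10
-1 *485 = -485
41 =41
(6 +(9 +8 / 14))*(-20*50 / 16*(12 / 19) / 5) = -16350 / 133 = -122.93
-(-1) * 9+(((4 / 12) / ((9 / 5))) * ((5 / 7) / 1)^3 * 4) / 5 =83849 / 9261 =9.05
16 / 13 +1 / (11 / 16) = 384 / 143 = 2.69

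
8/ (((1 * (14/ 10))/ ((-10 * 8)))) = -3200/ 7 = -457.14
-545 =-545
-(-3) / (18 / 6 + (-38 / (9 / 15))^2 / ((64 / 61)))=432 / 550957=0.00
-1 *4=-4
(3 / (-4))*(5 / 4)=-15 / 16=-0.94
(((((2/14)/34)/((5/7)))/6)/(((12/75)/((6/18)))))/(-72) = -5/176256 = -0.00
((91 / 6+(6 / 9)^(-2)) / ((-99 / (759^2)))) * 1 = -1216171 / 12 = -101347.58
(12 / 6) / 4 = 1 / 2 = 0.50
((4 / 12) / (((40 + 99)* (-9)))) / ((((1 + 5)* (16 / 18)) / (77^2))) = -5929 / 20016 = -0.30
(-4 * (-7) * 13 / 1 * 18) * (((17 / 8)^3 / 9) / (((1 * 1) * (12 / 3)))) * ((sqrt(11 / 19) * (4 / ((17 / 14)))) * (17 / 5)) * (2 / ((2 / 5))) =3129581 * sqrt(209) / 608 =74414.19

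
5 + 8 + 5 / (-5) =12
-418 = -418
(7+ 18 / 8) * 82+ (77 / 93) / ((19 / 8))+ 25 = 2770121 / 3534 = 783.85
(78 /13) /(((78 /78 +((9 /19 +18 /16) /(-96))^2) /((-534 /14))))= -37900910592 /165655399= -228.79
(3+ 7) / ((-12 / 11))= -55 / 6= -9.17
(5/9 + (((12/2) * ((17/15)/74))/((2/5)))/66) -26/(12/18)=-563237/14652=-38.44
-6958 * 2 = -13916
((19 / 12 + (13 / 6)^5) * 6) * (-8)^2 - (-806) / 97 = 148904026 / 7857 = 18951.77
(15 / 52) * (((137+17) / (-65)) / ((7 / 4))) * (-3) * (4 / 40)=99 / 845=0.12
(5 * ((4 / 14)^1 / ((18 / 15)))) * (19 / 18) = 475 / 378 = 1.26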